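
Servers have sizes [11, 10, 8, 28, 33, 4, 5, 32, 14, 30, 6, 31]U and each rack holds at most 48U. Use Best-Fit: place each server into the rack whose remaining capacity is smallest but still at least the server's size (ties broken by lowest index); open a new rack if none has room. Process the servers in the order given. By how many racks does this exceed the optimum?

1

Best-Fit: [11,10,8] [28] [33,4,5,6] [32,14] [30] [31] → 6 racks.
Total size 212U; any packing needs at least ⌈212/48⌉ = 5 racks.
An optimal packing achieves that bound: [33,14] [32,11,5] [31,10,6] [30,8,4] [28] → 5 racks.
Excess: 6 − 5 = 1.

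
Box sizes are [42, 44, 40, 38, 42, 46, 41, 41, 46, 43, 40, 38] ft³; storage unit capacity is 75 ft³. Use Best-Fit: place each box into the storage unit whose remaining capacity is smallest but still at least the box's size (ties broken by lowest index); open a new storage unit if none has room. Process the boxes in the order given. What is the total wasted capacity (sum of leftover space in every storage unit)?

42 ft³ → storage unit 1 (remaining 33 ft³)
44 ft³ → storage unit 2 (remaining 31 ft³)
40 ft³ → storage unit 3 (remaining 35 ft³)
38 ft³ → storage unit 4 (remaining 37 ft³)
42 ft³ → storage unit 5 (remaining 33 ft³)
46 ft³ → storage unit 6 (remaining 29 ft³)
41 ft³ → storage unit 7 (remaining 34 ft³)
41 ft³ → storage unit 8 (remaining 34 ft³)
46 ft³ → storage unit 9 (remaining 29 ft³)
43 ft³ → storage unit 10 (remaining 32 ft³)
40 ft³ → storage unit 11 (remaining 35 ft³)
38 ft³ → storage unit 12 (remaining 37 ft³)
12 storage units × 75 ft³ = 900 ft³; used 501 ft³; unused 399 ft³.

399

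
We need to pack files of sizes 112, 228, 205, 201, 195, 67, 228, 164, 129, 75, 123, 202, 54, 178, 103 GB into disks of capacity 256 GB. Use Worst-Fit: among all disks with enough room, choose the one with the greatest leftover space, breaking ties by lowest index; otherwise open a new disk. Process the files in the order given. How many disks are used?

Put 112 GB in disk 1; 144 GB remain.
Put 228 GB in disk 2; 28 GB remain.
Put 205 GB in disk 3; 51 GB remain.
Put 201 GB in disk 4; 55 GB remain.
Put 195 GB in disk 5; 61 GB remain.
Put 67 GB in disk 1; 77 GB remain.
Put 228 GB in disk 6; 28 GB remain.
Put 164 GB in disk 7; 92 GB remain.
Put 129 GB in disk 8; 127 GB remain.
Put 75 GB in disk 8; 52 GB remain.
Put 123 GB in disk 9; 133 GB remain.
Put 202 GB in disk 10; 54 GB remain.
Put 54 GB in disk 9; 79 GB remain.
Put 178 GB in disk 11; 78 GB remain.
Put 103 GB in disk 12; 153 GB remain.

12 disks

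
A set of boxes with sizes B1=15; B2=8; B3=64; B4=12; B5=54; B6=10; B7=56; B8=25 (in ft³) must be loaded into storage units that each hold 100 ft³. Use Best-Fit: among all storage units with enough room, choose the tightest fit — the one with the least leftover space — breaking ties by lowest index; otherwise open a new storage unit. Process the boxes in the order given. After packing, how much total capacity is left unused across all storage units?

Put B1 (15 ft³) in storage unit 1; 85 ft³ remain.
Put B2 (8 ft³) in storage unit 1; 77 ft³ remain.
Put B3 (64 ft³) in storage unit 1; 13 ft³ remain.
Put B4 (12 ft³) in storage unit 1; 1 ft³ remain.
Put B5 (54 ft³) in storage unit 2; 46 ft³ remain.
Put B6 (10 ft³) in storage unit 2; 36 ft³ remain.
Put B7 (56 ft³) in storage unit 3; 44 ft³ remain.
Put B8 (25 ft³) in storage unit 2; 11 ft³ remain.
3 storage units × 100 ft³ = 300 ft³; used 244 ft³; unused 56 ft³.

56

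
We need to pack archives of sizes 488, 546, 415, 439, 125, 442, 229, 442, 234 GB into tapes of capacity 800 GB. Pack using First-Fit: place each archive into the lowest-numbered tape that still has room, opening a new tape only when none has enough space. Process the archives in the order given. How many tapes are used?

6

488 GB → tape 1 (remaining 312 GB)
546 GB → tape 2 (remaining 254 GB)
415 GB → tape 3 (remaining 385 GB)
439 GB → tape 4 (remaining 361 GB)
125 GB → tape 1 (remaining 187 GB)
442 GB → tape 5 (remaining 358 GB)
229 GB → tape 2 (remaining 25 GB)
442 GB → tape 6 (remaining 358 GB)
234 GB → tape 3 (remaining 151 GB)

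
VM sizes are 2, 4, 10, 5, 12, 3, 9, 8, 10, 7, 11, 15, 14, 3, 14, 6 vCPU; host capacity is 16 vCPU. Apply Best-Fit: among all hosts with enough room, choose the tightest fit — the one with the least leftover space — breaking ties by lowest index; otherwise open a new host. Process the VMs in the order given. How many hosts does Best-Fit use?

9

2 vCPU → host 1 (remaining 14 vCPU)
4 vCPU → host 1 (remaining 10 vCPU)
10 vCPU → host 1 (remaining 0 vCPU)
5 vCPU → host 2 (remaining 11 vCPU)
12 vCPU → host 3 (remaining 4 vCPU)
3 vCPU → host 3 (remaining 1 vCPU)
9 vCPU → host 2 (remaining 2 vCPU)
8 vCPU → host 4 (remaining 8 vCPU)
10 vCPU → host 5 (remaining 6 vCPU)
7 vCPU → host 4 (remaining 1 vCPU)
11 vCPU → host 6 (remaining 5 vCPU)
15 vCPU → host 7 (remaining 1 vCPU)
14 vCPU → host 8 (remaining 2 vCPU)
3 vCPU → host 6 (remaining 2 vCPU)
14 vCPU → host 9 (remaining 2 vCPU)
6 vCPU → host 5 (remaining 0 vCPU)
Final hosts: [2,4,10] [5,9] [12,3] [8,7] [10,6] [11,3] [15] [14] [14].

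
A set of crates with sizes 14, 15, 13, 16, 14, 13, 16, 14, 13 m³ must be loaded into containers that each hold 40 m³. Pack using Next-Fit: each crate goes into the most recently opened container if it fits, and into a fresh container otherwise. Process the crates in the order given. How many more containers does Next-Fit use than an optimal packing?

Next-Fit: [14,15] [13,16] [14,13] [16,14] [13] → 5 containers.
Total size 128 m³; any packing needs at least ⌈128/40⌉ = 4 containers.
An optimal packing achieves that bound: [16,16] [15,14] [14,14] [13,13,13] → 4 containers.
Excess: 5 − 4 = 1.

1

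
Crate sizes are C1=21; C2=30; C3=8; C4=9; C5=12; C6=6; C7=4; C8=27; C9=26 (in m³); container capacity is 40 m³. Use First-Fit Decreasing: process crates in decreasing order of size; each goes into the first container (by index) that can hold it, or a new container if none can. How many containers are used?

4 containers

Sorted descending: 30, 27, 26, 21, 12, 9, 8, 6, 4.
30 m³ → container 1 (remaining 10 m³)
27 m³ → container 2 (remaining 13 m³)
26 m³ → container 3 (remaining 14 m³)
21 m³ → container 4 (remaining 19 m³)
12 m³ → container 2 (remaining 1 m³)
9 m³ → container 1 (remaining 1 m³)
8 m³ → container 3 (remaining 6 m³)
6 m³ → container 3 (remaining 0 m³)
4 m³ → container 4 (remaining 15 m³)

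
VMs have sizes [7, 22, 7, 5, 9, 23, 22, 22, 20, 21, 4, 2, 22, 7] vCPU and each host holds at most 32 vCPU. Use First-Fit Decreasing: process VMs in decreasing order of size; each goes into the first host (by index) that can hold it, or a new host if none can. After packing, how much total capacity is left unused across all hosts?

Sorted descending: 23, 22, 22, 22, 22, 21, 20, 9, 7, 7, 7, 5, 4, 2.
host 1: place 23 vCPU, 9 vCPU left
host 2: place 22 vCPU, 10 vCPU left
host 3: place 22 vCPU, 10 vCPU left
host 4: place 22 vCPU, 10 vCPU left
host 5: place 22 vCPU, 10 vCPU left
host 6: place 21 vCPU, 11 vCPU left
host 7: place 20 vCPU, 12 vCPU left
host 1: place 9 vCPU, 0 vCPU left
host 2: place 7 vCPU, 3 vCPU left
host 3: place 7 vCPU, 3 vCPU left
host 4: place 7 vCPU, 3 vCPU left
host 5: place 5 vCPU, 5 vCPU left
host 5: place 4 vCPU, 1 vCPU left
host 2: place 2 vCPU, 1 vCPU left
7 hosts × 32 vCPU = 224 vCPU; used 193 vCPU; unused 31 vCPU.

31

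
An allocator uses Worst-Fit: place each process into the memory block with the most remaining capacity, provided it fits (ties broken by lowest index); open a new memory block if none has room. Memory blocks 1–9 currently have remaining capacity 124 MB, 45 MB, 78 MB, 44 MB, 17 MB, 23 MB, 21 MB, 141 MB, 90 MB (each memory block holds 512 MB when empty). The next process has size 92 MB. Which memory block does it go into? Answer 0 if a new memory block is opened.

8

Memory blocks with room: memory block 1 (124 MB), memory block 8 (141 MB).
Most room is memory block 8 with 141 MB free.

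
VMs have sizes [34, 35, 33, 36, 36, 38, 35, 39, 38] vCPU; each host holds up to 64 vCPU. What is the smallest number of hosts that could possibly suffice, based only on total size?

6 hosts

Total size = 34 + 35 + 33 + 36 + 36 + 38 + 35 + 39 + 38 = 324 vCPU.
⌈324 / 64⌉ = 6.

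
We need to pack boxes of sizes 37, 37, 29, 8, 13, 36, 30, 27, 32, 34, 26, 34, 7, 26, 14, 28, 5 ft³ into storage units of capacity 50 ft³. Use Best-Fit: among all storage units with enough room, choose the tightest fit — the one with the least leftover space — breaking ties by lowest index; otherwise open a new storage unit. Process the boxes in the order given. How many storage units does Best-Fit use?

12 storage units

37 ft³ → storage unit 1 (remaining 13 ft³)
37 ft³ → storage unit 2 (remaining 13 ft³)
29 ft³ → storage unit 3 (remaining 21 ft³)
8 ft³ → storage unit 1 (remaining 5 ft³)
13 ft³ → storage unit 2 (remaining 0 ft³)
36 ft³ → storage unit 4 (remaining 14 ft³)
30 ft³ → storage unit 5 (remaining 20 ft³)
27 ft³ → storage unit 6 (remaining 23 ft³)
32 ft³ → storage unit 7 (remaining 18 ft³)
34 ft³ → storage unit 8 (remaining 16 ft³)
26 ft³ → storage unit 9 (remaining 24 ft³)
34 ft³ → storage unit 10 (remaining 16 ft³)
7 ft³ → storage unit 4 (remaining 7 ft³)
26 ft³ → storage unit 11 (remaining 24 ft³)
14 ft³ → storage unit 8 (remaining 2 ft³)
28 ft³ → storage unit 12 (remaining 22 ft³)
5 ft³ → storage unit 1 (remaining 0 ft³)
Final storage units: [37,8,5] [37,13] [29] [36,7] [30] [27] [32] [34,14] [26] [34] [26] [28].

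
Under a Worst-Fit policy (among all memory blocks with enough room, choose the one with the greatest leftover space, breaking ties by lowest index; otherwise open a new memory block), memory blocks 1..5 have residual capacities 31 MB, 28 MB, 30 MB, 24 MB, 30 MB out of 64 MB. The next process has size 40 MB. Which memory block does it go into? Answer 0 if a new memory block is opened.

0

No memory block has ≥ 40 MB free, so a new memory block is opened.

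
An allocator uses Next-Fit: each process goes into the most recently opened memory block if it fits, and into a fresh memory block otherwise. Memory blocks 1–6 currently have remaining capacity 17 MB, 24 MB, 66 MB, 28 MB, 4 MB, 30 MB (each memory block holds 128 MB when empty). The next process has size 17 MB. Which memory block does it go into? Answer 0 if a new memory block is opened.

Next-Fit only looks at memory block 6, which has 30 MB free.
17 MB fits there.

6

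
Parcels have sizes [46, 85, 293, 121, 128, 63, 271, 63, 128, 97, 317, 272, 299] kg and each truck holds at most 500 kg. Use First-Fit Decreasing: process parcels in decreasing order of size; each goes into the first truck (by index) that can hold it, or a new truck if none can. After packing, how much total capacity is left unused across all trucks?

Sorted descending: 317, 299, 293, 272, 271, 128, 128, 121, 97, 85, 63, 63, 46.
317 kg → truck 1 (remaining 183 kg)
299 kg → truck 2 (remaining 201 kg)
293 kg → truck 3 (remaining 207 kg)
272 kg → truck 4 (remaining 228 kg)
271 kg → truck 5 (remaining 229 kg)
128 kg → truck 1 (remaining 55 kg)
128 kg → truck 2 (remaining 73 kg)
121 kg → truck 3 (remaining 86 kg)
97 kg → truck 4 (remaining 131 kg)
85 kg → truck 3 (remaining 1 kg)
63 kg → truck 2 (remaining 10 kg)
63 kg → truck 4 (remaining 68 kg)
46 kg → truck 1 (remaining 9 kg)
5 trucks × 500 kg = 2500 kg; used 2183 kg; unused 317 kg.

317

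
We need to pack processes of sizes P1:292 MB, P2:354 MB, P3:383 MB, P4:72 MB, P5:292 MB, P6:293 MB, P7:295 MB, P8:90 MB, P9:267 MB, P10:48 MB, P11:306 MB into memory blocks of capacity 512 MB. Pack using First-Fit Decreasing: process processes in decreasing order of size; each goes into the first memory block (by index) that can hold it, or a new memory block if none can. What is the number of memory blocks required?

Sorted descending: 383, 354, 306, 295, 293, 292, 292, 267, 90, 72, 48.
383 MB → memory block 1 (remaining 129 MB)
354 MB → memory block 2 (remaining 158 MB)
306 MB → memory block 3 (remaining 206 MB)
295 MB → memory block 4 (remaining 217 MB)
293 MB → memory block 5 (remaining 219 MB)
292 MB → memory block 6 (remaining 220 MB)
292 MB → memory block 7 (remaining 220 MB)
267 MB → memory block 8 (remaining 245 MB)
90 MB → memory block 1 (remaining 39 MB)
72 MB → memory block 2 (remaining 86 MB)
48 MB → memory block 2 (remaining 38 MB)
Final memory blocks: [383,90] [354,72,48] [306] [295] [293] [292] [292] [267].

8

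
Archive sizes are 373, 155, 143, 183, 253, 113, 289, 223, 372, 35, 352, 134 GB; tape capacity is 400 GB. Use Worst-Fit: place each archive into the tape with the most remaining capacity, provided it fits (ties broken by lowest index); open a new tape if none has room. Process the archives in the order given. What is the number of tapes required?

8 tapes

Put 373 GB in tape 1; 27 GB remain.
Put 155 GB in tape 2; 245 GB remain.
Put 143 GB in tape 2; 102 GB remain.
Put 183 GB in tape 3; 217 GB remain.
Put 253 GB in tape 4; 147 GB remain.
Put 113 GB in tape 3; 104 GB remain.
Put 289 GB in tape 5; 111 GB remain.
Put 223 GB in tape 6; 177 GB remain.
Put 372 GB in tape 7; 28 GB remain.
Put 35 GB in tape 6; 142 GB remain.
Put 352 GB in tape 8; 48 GB remain.
Put 134 GB in tape 4; 13 GB remain.
Final tapes: [373] [155,143] [183,113] [253,134] [289] [223,35] [372] [352].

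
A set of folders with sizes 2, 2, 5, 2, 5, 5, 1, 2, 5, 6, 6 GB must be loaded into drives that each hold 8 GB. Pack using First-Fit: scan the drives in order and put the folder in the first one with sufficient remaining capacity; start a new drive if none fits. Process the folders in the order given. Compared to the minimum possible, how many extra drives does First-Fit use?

First-Fit: [2,2,2,1] [5,2] [5] [5] [5] [6] [6] → 7 drives.
Total size 41 GB; any packing needs at least ⌈41/8⌉ = 6 drives.
An optimal packing achieves that bound: [6,2] [6,2] [5,2,1] [5,2] [5] [5] → 6 drives.
Excess: 7 − 6 = 1.

1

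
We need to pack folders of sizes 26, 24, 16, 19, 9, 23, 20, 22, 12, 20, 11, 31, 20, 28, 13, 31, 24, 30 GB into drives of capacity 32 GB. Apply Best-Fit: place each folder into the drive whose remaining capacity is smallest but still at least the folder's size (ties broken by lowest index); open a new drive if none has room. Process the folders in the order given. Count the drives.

Put 26 GB in drive 1; 6 GB remain.
Put 24 GB in drive 2; 8 GB remain.
Put 16 GB in drive 3; 16 GB remain.
Put 19 GB in drive 4; 13 GB remain.
Put 9 GB in drive 4; 4 GB remain.
Put 23 GB in drive 5; 9 GB remain.
Put 20 GB in drive 6; 12 GB remain.
Put 22 GB in drive 7; 10 GB remain.
Put 12 GB in drive 6; 0 GB remain.
Put 20 GB in drive 8; 12 GB remain.
Put 11 GB in drive 8; 1 GB remain.
Put 31 GB in drive 9; 1 GB remain.
Put 20 GB in drive 10; 12 GB remain.
Put 28 GB in drive 11; 4 GB remain.
Put 13 GB in drive 3; 3 GB remain.
Put 31 GB in drive 12; 1 GB remain.
Put 24 GB in drive 13; 8 GB remain.
Put 30 GB in drive 14; 2 GB remain.
Final drives: [26] [24] [16,13] [19,9] [23] [20,12] [22] [20,11] [31] [20] [28] [31] [24] [30].

14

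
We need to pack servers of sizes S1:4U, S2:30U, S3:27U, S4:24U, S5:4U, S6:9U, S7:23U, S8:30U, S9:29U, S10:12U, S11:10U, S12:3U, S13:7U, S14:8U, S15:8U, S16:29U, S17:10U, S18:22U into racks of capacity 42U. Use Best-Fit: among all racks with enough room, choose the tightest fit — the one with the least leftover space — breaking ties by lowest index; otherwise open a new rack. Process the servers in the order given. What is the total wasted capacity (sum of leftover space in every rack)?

47

Put S1 (4U) in rack 1; 38U remain.
Put S2 (30U) in rack 1; 8U remain.
Put S3 (27U) in rack 2; 15U remain.
Put S4 (24U) in rack 3; 18U remain.
Put S5 (4U) in rack 1; 4U remain.
Put S6 (9U) in rack 2; 6U remain.
Put S7 (23U) in rack 4; 19U remain.
Put S8 (30U) in rack 5; 12U remain.
Put S9 (29U) in rack 6; 13U remain.
Put S10 (12U) in rack 5; 0U remain.
Put S11 (10U) in rack 6; 3U remain.
Put S12 (3U) in rack 6; 0U remain.
Put S13 (7U) in rack 3; 11U remain.
Put S14 (8U) in rack 3; 3U remain.
Put S15 (8U) in rack 4; 11U remain.
Put S16 (29U) in rack 7; 13U remain.
Put S17 (10U) in rack 4; 1U remain.
Put S18 (22U) in rack 8; 20U remain.
8 racks × 42U = 336U; used 289U; unused 47U.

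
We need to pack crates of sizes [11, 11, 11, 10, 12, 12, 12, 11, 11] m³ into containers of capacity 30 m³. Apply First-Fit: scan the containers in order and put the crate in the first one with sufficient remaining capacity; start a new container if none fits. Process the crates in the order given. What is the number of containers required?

Put 11 m³ in container 1; 19 m³ remain.
Put 11 m³ in container 1; 8 m³ remain.
Put 11 m³ in container 2; 19 m³ remain.
Put 10 m³ in container 2; 9 m³ remain.
Put 12 m³ in container 3; 18 m³ remain.
Put 12 m³ in container 3; 6 m³ remain.
Put 12 m³ in container 4; 18 m³ remain.
Put 11 m³ in container 4; 7 m³ remain.
Put 11 m³ in container 5; 19 m³ remain.

5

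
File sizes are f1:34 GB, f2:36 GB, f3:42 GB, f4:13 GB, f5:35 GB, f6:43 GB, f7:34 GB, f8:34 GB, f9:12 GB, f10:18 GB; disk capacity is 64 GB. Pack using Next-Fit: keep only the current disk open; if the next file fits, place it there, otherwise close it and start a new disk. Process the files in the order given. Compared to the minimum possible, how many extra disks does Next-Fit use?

0

Next-Fit: [34] [36] [42,13] [35] [43] [34] [34,12,18] → 7 disks.
7 files exceed 32 GB (half the capacity), and no two of those can share a disk, so at least 7 disks are needed.
So 7 is already optimal.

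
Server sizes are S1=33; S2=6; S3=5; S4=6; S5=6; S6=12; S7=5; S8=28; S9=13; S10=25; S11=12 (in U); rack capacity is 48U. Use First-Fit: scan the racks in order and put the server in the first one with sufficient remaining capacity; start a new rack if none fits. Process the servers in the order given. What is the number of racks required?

S1 (33U) → rack 1 (remaining 15U)
S2 (6U) → rack 1 (remaining 9U)
S3 (5U) → rack 1 (remaining 4U)
S4 (6U) → rack 2 (remaining 42U)
S5 (6U) → rack 2 (remaining 36U)
S6 (12U) → rack 2 (remaining 24U)
S7 (5U) → rack 2 (remaining 19U)
S8 (28U) → rack 3 (remaining 20U)
S9 (13U) → rack 2 (remaining 6U)
S10 (25U) → rack 4 (remaining 23U)
S11 (12U) → rack 3 (remaining 8U)
Final racks: [33,6,5] [6,6,12,5,13] [28,12] [25].

4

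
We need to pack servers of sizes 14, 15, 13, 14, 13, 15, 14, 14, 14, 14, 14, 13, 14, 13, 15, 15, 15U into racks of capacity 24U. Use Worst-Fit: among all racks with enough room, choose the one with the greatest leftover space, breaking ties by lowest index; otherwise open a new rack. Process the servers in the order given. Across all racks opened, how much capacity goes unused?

169

rack 1: place 14U, 10U left
rack 2: place 15U, 9U left
rack 3: place 13U, 11U left
rack 4: place 14U, 10U left
rack 5: place 13U, 11U left
rack 6: place 15U, 9U left
rack 7: place 14U, 10U left
rack 8: place 14U, 10U left
rack 9: place 14U, 10U left
rack 10: place 14U, 10U left
rack 11: place 14U, 10U left
rack 12: place 13U, 11U left
rack 13: place 14U, 10U left
rack 14: place 13U, 11U left
rack 15: place 15U, 9U left
rack 16: place 15U, 9U left
rack 17: place 15U, 9U left
17 racks × 24U = 408U; used 239U; unused 169U.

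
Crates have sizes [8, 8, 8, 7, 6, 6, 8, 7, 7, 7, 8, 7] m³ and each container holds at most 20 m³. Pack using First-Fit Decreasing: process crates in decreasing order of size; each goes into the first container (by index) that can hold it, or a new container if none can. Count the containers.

Sorted descending: 8, 8, 8, 8, 8, 7, 7, 7, 7, 7, 6, 6.
8 m³ → container 1 (remaining 12 m³)
8 m³ → container 1 (remaining 4 m³)
8 m³ → container 2 (remaining 12 m³)
8 m³ → container 2 (remaining 4 m³)
8 m³ → container 3 (remaining 12 m³)
7 m³ → container 3 (remaining 5 m³)
7 m³ → container 4 (remaining 13 m³)
7 m³ → container 4 (remaining 6 m³)
7 m³ → container 5 (remaining 13 m³)
7 m³ → container 5 (remaining 6 m³)
6 m³ → container 4 (remaining 0 m³)
6 m³ → container 5 (remaining 0 m³)

5 containers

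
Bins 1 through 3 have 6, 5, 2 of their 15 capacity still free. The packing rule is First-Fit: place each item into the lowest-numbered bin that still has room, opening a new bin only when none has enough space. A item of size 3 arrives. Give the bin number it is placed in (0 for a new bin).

1

Bins with room: bin 1 (6), bin 2 (5).
The first with room is bin 1.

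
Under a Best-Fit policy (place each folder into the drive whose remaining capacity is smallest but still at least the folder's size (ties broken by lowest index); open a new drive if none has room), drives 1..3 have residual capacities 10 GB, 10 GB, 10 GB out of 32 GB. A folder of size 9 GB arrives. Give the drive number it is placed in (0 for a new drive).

1

Drives with room: drive 1 (10 GB), drive 2 (10 GB), drive 3 (10 GB).
Tightest fit is drive 1 with 10 GB free.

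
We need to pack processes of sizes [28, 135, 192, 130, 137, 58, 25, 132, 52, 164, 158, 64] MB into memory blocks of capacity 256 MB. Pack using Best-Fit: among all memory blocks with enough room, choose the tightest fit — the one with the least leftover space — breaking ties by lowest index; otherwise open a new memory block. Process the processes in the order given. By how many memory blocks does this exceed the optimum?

Best-Fit: [28,135,25,52] [192,58] [130] [137] [132] [164,64] [158] → 7 memory blocks.
7 processes exceed 128 MB (half the capacity), and no two of those can share a memory block, so at least 7 memory blocks are needed.
So 7 is already optimal.

0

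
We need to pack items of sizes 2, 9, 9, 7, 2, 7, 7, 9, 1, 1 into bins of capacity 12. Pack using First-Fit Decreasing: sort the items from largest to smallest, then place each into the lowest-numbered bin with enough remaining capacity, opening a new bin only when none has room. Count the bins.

Sorted descending: 9, 9, 9, 7, 7, 7, 2, 2, 1, 1.
bin 1: place 9, 3 left
bin 2: place 9, 3 left
bin 3: place 9, 3 left
bin 4: place 7, 5 left
bin 5: place 7, 5 left
bin 6: place 7, 5 left
bin 1: place 2, 1 left
bin 2: place 2, 1 left
bin 1: place 1, 0 left
bin 2: place 1, 0 left
Final bins: [9,2,1] [9,2,1] [9] [7] [7] [7].

6 bins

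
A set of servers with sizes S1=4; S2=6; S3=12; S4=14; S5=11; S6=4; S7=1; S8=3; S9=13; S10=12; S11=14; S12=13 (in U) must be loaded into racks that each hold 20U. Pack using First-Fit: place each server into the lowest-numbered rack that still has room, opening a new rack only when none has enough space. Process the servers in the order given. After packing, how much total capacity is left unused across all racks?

rack 1: place S1 (4U), 16U left
rack 1: place S2 (6U), 10U left
rack 2: place S3 (12U), 8U left
rack 3: place S4 (14U), 6U left
rack 4: place S5 (11U), 9U left
rack 1: place S6 (4U), 6U left
rack 1: place S7 (1U), 5U left
rack 1: place S8 (3U), 2U left
rack 5: place S9 (13U), 7U left
rack 6: place S10 (12U), 8U left
rack 7: place S11 (14U), 6U left
rack 8: place S12 (13U), 7U left
8 racks × 20U = 160U; used 107U; unused 53U.

53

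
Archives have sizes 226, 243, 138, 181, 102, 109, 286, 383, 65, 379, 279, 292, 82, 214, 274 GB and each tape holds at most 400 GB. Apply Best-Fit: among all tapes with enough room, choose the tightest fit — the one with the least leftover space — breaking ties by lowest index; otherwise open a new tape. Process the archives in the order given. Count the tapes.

226 GB → tape 1 (remaining 174 GB)
243 GB → tape 2 (remaining 157 GB)
138 GB → tape 2 (remaining 19 GB)
181 GB → tape 3 (remaining 219 GB)
102 GB → tape 1 (remaining 72 GB)
109 GB → tape 3 (remaining 110 GB)
286 GB → tape 4 (remaining 114 GB)
383 GB → tape 5 (remaining 17 GB)
65 GB → tape 1 (remaining 7 GB)
379 GB → tape 6 (remaining 21 GB)
279 GB → tape 7 (remaining 121 GB)
292 GB → tape 8 (remaining 108 GB)
82 GB → tape 8 (remaining 26 GB)
214 GB → tape 9 (remaining 186 GB)
274 GB → tape 10 (remaining 126 GB)
Final tapes: [226,102,65] [243,138] [181,109] [286] [383] [379] [279] [292,82] [214] [274].

10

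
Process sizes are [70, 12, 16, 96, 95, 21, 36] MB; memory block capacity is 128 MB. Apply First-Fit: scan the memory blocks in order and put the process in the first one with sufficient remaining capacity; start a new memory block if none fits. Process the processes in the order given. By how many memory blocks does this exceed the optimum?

First-Fit: [70,12,16,21] [96] [95] [36] → 4 memory blocks.
Total size 346 MB; any packing needs at least ⌈346/128⌉ = 3 memory blocks.
An optimal packing achieves that bound: [96,21] [95,16,12] [70,36] → 3 memory blocks.
Excess: 4 − 3 = 1.

1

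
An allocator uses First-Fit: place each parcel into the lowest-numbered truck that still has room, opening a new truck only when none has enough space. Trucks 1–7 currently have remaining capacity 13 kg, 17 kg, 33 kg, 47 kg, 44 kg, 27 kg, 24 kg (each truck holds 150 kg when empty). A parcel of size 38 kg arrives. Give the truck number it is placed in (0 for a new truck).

4

Trucks with room: truck 4 (47 kg), truck 5 (44 kg).
The first with room is truck 4.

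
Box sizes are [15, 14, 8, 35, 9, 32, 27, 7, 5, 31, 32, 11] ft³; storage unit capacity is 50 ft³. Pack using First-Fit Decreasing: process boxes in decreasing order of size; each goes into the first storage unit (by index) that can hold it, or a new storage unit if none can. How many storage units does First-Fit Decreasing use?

5

Sorted descending: 35, 32, 32, 31, 27, 15, 14, 11, 9, 8, 7, 5.
Put 35 ft³ in storage unit 1; 15 ft³ remain.
Put 32 ft³ in storage unit 2; 18 ft³ remain.
Put 32 ft³ in storage unit 3; 18 ft³ remain.
Put 31 ft³ in storage unit 4; 19 ft³ remain.
Put 27 ft³ in storage unit 5; 23 ft³ remain.
Put 15 ft³ in storage unit 1; 0 ft³ remain.
Put 14 ft³ in storage unit 2; 4 ft³ remain.
Put 11 ft³ in storage unit 3; 7 ft³ remain.
Put 9 ft³ in storage unit 4; 10 ft³ remain.
Put 8 ft³ in storage unit 4; 2 ft³ remain.
Put 7 ft³ in storage unit 3; 0 ft³ remain.
Put 5 ft³ in storage unit 5; 18 ft³ remain.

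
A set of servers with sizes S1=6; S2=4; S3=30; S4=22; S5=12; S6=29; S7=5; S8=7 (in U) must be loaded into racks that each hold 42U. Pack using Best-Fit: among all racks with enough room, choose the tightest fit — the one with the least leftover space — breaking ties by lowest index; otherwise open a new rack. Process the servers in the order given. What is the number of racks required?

rack 1: place S1 (6U), 36U left
rack 1: place S2 (4U), 32U left
rack 1: place S3 (30U), 2U left
rack 2: place S4 (22U), 20U left
rack 2: place S5 (12U), 8U left
rack 3: place S6 (29U), 13U left
rack 2: place S7 (5U), 3U left
rack 3: place S8 (7U), 6U left

3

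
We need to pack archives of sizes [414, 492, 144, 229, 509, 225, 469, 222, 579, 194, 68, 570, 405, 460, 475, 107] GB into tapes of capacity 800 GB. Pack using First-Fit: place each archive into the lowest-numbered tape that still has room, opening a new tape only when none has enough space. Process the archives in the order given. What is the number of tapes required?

9 tapes

tape 1: place 414 GB, 386 GB left
tape 2: place 492 GB, 308 GB left
tape 1: place 144 GB, 242 GB left
tape 1: place 229 GB, 13 GB left
tape 3: place 509 GB, 291 GB left
tape 2: place 225 GB, 83 GB left
tape 4: place 469 GB, 331 GB left
tape 3: place 222 GB, 69 GB left
tape 5: place 579 GB, 221 GB left
tape 4: place 194 GB, 137 GB left
tape 2: place 68 GB, 15 GB left
tape 6: place 570 GB, 230 GB left
tape 7: place 405 GB, 395 GB left
tape 8: place 460 GB, 340 GB left
tape 9: place 475 GB, 325 GB left
tape 4: place 107 GB, 30 GB left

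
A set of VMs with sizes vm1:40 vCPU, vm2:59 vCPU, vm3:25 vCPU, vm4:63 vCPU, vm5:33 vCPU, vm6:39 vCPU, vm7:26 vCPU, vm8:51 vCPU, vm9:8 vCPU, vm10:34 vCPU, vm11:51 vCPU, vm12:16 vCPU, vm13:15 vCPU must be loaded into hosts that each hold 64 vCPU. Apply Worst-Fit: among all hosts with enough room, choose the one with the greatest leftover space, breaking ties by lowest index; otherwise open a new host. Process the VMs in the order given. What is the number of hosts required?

vm1 (40 vCPU) → host 1 (remaining 24 vCPU)
vm2 (59 vCPU) → host 2 (remaining 5 vCPU)
vm3 (25 vCPU) → host 3 (remaining 39 vCPU)
vm4 (63 vCPU) → host 4 (remaining 1 vCPU)
vm5 (33 vCPU) → host 3 (remaining 6 vCPU)
vm6 (39 vCPU) → host 5 (remaining 25 vCPU)
vm7 (26 vCPU) → host 6 (remaining 38 vCPU)
vm8 (51 vCPU) → host 7 (remaining 13 vCPU)
vm9 (8 vCPU) → host 6 (remaining 30 vCPU)
vm10 (34 vCPU) → host 8 (remaining 30 vCPU)
vm11 (51 vCPU) → host 9 (remaining 13 vCPU)
vm12 (16 vCPU) → host 6 (remaining 14 vCPU)
vm13 (15 vCPU) → host 8 (remaining 15 vCPU)
Final hosts: [40] [59] [25,33] [63] [39] [26,8,16] [51] [34,15] [51].

9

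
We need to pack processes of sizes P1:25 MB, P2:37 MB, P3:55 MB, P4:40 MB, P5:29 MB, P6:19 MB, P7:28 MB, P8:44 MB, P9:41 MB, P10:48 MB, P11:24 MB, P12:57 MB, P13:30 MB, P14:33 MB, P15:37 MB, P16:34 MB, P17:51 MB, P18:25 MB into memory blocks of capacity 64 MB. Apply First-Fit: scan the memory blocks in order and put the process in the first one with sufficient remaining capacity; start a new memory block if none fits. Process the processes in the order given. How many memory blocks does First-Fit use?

P1 (25 MB) → memory block 1 (remaining 39 MB)
P2 (37 MB) → memory block 1 (remaining 2 MB)
P3 (55 MB) → memory block 2 (remaining 9 MB)
P4 (40 MB) → memory block 3 (remaining 24 MB)
P5 (29 MB) → memory block 4 (remaining 35 MB)
P6 (19 MB) → memory block 3 (remaining 5 MB)
P7 (28 MB) → memory block 4 (remaining 7 MB)
P8 (44 MB) → memory block 5 (remaining 20 MB)
P9 (41 MB) → memory block 6 (remaining 23 MB)
P10 (48 MB) → memory block 7 (remaining 16 MB)
P11 (24 MB) → memory block 8 (remaining 40 MB)
P12 (57 MB) → memory block 9 (remaining 7 MB)
P13 (30 MB) → memory block 8 (remaining 10 MB)
P14 (33 MB) → memory block 10 (remaining 31 MB)
P15 (37 MB) → memory block 11 (remaining 27 MB)
P16 (34 MB) → memory block 12 (remaining 30 MB)
P17 (51 MB) → memory block 13 (remaining 13 MB)
P18 (25 MB) → memory block 10 (remaining 6 MB)
Final memory blocks: [25,37] [55] [40,19] [29,28] [44] [41] [48] [24,30] [57] [33,25] [37] [34] [51].

13 memory blocks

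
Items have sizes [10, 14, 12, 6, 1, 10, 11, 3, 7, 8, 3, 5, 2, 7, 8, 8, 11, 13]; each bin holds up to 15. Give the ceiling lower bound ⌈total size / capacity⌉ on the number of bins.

10

Total size = 10 + 14 + 12 + 6 + 1 + 10 + 11 + 3 + 7 + 8 + 3 + 5 + 2 + 7 + 8 + 8 + 11 + 13 = 139.
⌈139 / 15⌉ = 10.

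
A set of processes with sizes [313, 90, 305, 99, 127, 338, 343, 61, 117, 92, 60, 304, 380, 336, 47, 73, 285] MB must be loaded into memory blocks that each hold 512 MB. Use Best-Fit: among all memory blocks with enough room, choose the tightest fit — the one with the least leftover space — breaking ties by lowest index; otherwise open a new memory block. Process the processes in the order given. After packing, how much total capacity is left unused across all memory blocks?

726

memory block 1: place 313 MB, 199 MB left
memory block 1: place 90 MB, 109 MB left
memory block 2: place 305 MB, 207 MB left
memory block 1: place 99 MB, 10 MB left
memory block 2: place 127 MB, 80 MB left
memory block 3: place 338 MB, 174 MB left
memory block 4: place 343 MB, 169 MB left
memory block 2: place 61 MB, 19 MB left
memory block 4: place 117 MB, 52 MB left
memory block 3: place 92 MB, 82 MB left
memory block 3: place 60 MB, 22 MB left
memory block 5: place 304 MB, 208 MB left
memory block 6: place 380 MB, 132 MB left
memory block 7: place 336 MB, 176 MB left
memory block 4: place 47 MB, 5 MB left
memory block 6: place 73 MB, 59 MB left
memory block 8: place 285 MB, 227 MB left
8 memory blocks × 512 MB = 4096 MB; used 3370 MB; unused 726 MB.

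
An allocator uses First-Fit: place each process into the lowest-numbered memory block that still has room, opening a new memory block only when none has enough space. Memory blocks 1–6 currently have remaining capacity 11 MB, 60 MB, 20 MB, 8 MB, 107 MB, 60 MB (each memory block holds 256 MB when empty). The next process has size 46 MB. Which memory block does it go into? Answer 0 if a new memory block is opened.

Memory blocks with room: memory block 2 (60 MB), memory block 5 (107 MB), memory block 6 (60 MB).
The first with room is memory block 2.

2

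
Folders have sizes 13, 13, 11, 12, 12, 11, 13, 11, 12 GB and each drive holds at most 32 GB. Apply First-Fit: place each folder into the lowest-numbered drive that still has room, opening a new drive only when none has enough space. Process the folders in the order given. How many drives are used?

13 GB → drive 1 (remaining 19 GB)
13 GB → drive 1 (remaining 6 GB)
11 GB → drive 2 (remaining 21 GB)
12 GB → drive 2 (remaining 9 GB)
12 GB → drive 3 (remaining 20 GB)
11 GB → drive 3 (remaining 9 GB)
13 GB → drive 4 (remaining 19 GB)
11 GB → drive 4 (remaining 8 GB)
12 GB → drive 5 (remaining 20 GB)
Final drives: [13,13] [11,12] [12,11] [13,11] [12].

5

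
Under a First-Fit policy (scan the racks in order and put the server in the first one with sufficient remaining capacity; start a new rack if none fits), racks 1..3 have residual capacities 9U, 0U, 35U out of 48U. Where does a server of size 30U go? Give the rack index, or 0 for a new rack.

3

Racks with room: rack 3 (35U).
The first with room is rack 3.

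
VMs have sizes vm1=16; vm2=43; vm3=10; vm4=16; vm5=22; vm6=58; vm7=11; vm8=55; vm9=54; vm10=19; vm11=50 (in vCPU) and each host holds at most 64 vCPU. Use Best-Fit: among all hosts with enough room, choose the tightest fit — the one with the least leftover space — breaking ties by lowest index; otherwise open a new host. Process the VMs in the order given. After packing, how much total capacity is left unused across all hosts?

Put vm1 (16 vCPU) in host 1; 48 vCPU remain.
Put vm2 (43 vCPU) in host 1; 5 vCPU remain.
Put vm3 (10 vCPU) in host 2; 54 vCPU remain.
Put vm4 (16 vCPU) in host 2; 38 vCPU remain.
Put vm5 (22 vCPU) in host 2; 16 vCPU remain.
Put vm6 (58 vCPU) in host 3; 6 vCPU remain.
Put vm7 (11 vCPU) in host 2; 5 vCPU remain.
Put vm8 (55 vCPU) in host 4; 9 vCPU remain.
Put vm9 (54 vCPU) in host 5; 10 vCPU remain.
Put vm10 (19 vCPU) in host 6; 45 vCPU remain.
Put vm11 (50 vCPU) in host 7; 14 vCPU remain.
7 hosts × 64 vCPU = 448 vCPU; used 354 vCPU; unused 94 vCPU.

94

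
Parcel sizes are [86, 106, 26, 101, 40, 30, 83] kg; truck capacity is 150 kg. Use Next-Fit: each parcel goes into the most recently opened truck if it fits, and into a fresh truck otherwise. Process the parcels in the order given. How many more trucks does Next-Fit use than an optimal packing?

Next-Fit: [86] [106,26] [101,40] [30,83] → 4 trucks.
Total size 472 kg; any packing needs at least ⌈472/150⌉ = 4 trucks.
So 4 is already optimal.

0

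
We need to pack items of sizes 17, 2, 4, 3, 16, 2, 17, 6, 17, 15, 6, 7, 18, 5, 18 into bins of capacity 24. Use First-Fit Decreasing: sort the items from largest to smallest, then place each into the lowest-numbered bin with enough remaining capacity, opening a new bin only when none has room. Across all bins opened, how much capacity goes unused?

Sorted descending: 18, 18, 17, 17, 17, 16, 15, 7, 6, 6, 5, 4, 3, 2, 2.
Put 18 in bin 1; 6 remain.
Put 18 in bin 2; 6 remain.
Put 17 in bin 3; 7 remain.
Put 17 in bin 4; 7 remain.
Put 17 in bin 5; 7 remain.
Put 16 in bin 6; 8 remain.
Put 15 in bin 7; 9 remain.
Put 7 in bin 3; 0 remain.
Put 6 in bin 1; 0 remain.
Put 6 in bin 2; 0 remain.
Put 5 in bin 4; 2 remain.
Put 4 in bin 5; 3 remain.
Put 3 in bin 5; 0 remain.
Put 2 in bin 4; 0 remain.
Put 2 in bin 6; 6 remain.
7 bins × 24 = 168; used 153; unused 15.

15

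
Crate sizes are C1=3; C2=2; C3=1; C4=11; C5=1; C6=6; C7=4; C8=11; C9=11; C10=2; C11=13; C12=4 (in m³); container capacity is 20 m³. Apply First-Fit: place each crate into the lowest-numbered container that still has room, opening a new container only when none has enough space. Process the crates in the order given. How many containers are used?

container 1: place C1 (3 m³), 17 m³ left
container 1: place C2 (2 m³), 15 m³ left
container 1: place C3 (1 m³), 14 m³ left
container 1: place C4 (11 m³), 3 m³ left
container 1: place C5 (1 m³), 2 m³ left
container 2: place C6 (6 m³), 14 m³ left
container 2: place C7 (4 m³), 10 m³ left
container 3: place C8 (11 m³), 9 m³ left
container 4: place C9 (11 m³), 9 m³ left
container 1: place C10 (2 m³), 0 m³ left
container 5: place C11 (13 m³), 7 m³ left
container 2: place C12 (4 m³), 6 m³ left
Final containers: [3,2,1,11,1,2] [6,4,4] [11] [11] [13].

5 containers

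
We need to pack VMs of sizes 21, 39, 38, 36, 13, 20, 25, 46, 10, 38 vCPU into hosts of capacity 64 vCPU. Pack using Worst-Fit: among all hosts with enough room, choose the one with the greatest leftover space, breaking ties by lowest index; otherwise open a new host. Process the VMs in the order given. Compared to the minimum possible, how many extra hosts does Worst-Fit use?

Worst-Fit: [21,39] [38,20] [36,13] [25,10] [46] [38] → 6 hosts.
Total size 286 vCPU; any packing needs at least ⌈286/64⌉ = 5 hosts.
An optimal packing achieves that bound: [46,13] [39,25] [38,21] [38,20] [36,10] → 5 hosts.
Excess: 6 − 5 = 1.

1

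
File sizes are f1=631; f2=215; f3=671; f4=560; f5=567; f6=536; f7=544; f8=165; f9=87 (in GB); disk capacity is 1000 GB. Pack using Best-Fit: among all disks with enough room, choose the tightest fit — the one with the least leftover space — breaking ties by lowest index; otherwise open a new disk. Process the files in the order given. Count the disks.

6

f1 (631 GB) → disk 1 (remaining 369 GB)
f2 (215 GB) → disk 1 (remaining 154 GB)
f3 (671 GB) → disk 2 (remaining 329 GB)
f4 (560 GB) → disk 3 (remaining 440 GB)
f5 (567 GB) → disk 4 (remaining 433 GB)
f6 (536 GB) → disk 5 (remaining 464 GB)
f7 (544 GB) → disk 6 (remaining 456 GB)
f8 (165 GB) → disk 2 (remaining 164 GB)
f9 (87 GB) → disk 1 (remaining 67 GB)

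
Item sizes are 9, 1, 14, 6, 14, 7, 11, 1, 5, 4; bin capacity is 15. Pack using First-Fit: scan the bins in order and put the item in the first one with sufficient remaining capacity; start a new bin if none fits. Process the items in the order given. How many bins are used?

6 bins

9 → bin 1 (remaining 6)
1 → bin 1 (remaining 5)
14 → bin 2 (remaining 1)
6 → bin 3 (remaining 9)
14 → bin 4 (remaining 1)
7 → bin 3 (remaining 2)
11 → bin 5 (remaining 4)
1 → bin 1 (remaining 4)
5 → bin 6 (remaining 10)
4 → bin 1 (remaining 0)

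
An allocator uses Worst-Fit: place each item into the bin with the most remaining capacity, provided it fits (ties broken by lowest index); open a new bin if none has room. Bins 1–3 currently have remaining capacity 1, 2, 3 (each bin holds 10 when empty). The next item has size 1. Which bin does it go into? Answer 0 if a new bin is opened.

Bins with room: bin 1 (1), bin 2 (2), bin 3 (3).
Most room is bin 3 with 3 free.

3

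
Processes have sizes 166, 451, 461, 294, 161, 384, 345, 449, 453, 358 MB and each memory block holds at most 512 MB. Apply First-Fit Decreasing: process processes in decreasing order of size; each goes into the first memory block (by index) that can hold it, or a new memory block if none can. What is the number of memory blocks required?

Sorted descending: 461, 453, 451, 449, 384, 358, 345, 294, 166, 161.
461 MB → memory block 1 (remaining 51 MB)
453 MB → memory block 2 (remaining 59 MB)
451 MB → memory block 3 (remaining 61 MB)
449 MB → memory block 4 (remaining 63 MB)
384 MB → memory block 5 (remaining 128 MB)
358 MB → memory block 6 (remaining 154 MB)
345 MB → memory block 7 (remaining 167 MB)
294 MB → memory block 8 (remaining 218 MB)
166 MB → memory block 7 (remaining 1 MB)
161 MB → memory block 8 (remaining 57 MB)
Final memory blocks: [461] [453] [451] [449] [384] [358] [345,166] [294,161].

8 memory blocks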